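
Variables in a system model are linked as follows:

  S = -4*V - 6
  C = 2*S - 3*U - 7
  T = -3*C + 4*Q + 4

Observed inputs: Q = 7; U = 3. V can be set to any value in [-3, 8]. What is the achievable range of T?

Substituting into the C equation gives C = -8*V - 28.
This gives T = 24*V + 116.
Linear in V, so extremes are at the endpoints: V = -3 gives T = 44; V = 8 gives T = 308.

44 to 308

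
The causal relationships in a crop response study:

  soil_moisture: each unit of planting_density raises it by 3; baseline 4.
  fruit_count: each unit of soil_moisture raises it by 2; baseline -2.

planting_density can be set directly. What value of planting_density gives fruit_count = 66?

planting_density = 10

Substituting into the fruit_count equation gives fruit_count = 6*planting_density + 6.
Solve 6*planting_density + 6 = 66: planting_density = (66 - 6) / 6 = 10.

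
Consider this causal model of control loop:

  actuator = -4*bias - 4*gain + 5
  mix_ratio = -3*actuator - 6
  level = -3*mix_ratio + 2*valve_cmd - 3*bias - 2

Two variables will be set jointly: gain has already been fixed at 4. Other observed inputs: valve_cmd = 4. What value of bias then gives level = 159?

With gain held at 4:
Substituting into the actuator equation gives actuator = -4*bias - 11.
Substituting into the mix_ratio equation gives mix_ratio = 12*bias + 27.
level becomes -39*bias - 75.
Solve -39*bias - 75 = 159: bias = (159 + 75) / -39 = -6.

bias = -6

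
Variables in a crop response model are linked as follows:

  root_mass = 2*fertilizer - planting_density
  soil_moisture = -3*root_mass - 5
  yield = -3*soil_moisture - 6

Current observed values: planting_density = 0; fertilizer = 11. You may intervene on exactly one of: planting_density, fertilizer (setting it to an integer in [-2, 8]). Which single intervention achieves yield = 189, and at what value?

set planting_density = 2

Intervening on planting_density: with other inputs at their observed values, yield = -9*planting_density + 207. Solving for 189 gives planting_density = 2, within [-2, 8].
Intervening on fertilizer: yield = 18*fertilizer + 9. Reaching 189 requires fertilizer = 10, outside [-2, 8].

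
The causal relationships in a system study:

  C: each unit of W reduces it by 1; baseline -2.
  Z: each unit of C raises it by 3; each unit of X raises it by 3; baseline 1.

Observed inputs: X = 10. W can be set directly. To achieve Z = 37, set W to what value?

Substituting into the Z equation gives Z = -3*W + 25.
Solve -3*W + 25 = 37: W = (37 - 25) / -3 = -4.

W = -4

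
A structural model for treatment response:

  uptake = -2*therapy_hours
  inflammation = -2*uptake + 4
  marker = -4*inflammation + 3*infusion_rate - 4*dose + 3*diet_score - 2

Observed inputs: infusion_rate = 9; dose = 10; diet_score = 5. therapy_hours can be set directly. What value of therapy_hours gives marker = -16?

therapy_hours = 0

Substituting into the inflammation equation gives inflammation = 4*therapy_hours + 4.
marker becomes -16*therapy_hours - 16.
Solve -16*therapy_hours - 16 = -16: therapy_hours = (-16 + 16) / -16 = 0.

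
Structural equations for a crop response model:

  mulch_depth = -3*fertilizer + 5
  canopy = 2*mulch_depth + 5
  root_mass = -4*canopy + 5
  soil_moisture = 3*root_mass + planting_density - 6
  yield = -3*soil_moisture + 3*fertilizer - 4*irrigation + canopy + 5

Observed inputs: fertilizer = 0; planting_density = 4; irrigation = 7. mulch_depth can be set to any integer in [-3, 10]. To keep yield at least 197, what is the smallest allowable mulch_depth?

Intervening on mulch_depth fixes its value directly, overriding its dependence on fertilizer.
Substituting into the root_mass equation gives root_mass = -8*mulch_depth - 15.
soil_moisture becomes -24*mulch_depth - 47.
Substituting into the yield equation gives yield = 74*mulch_depth + 123.
Require 74*mulch_depth + 123 ≥ 197, so mulch_depth ≥ 1.
The smallest integer in [-3, 10] satisfying this is 1.

mulch_depth = 1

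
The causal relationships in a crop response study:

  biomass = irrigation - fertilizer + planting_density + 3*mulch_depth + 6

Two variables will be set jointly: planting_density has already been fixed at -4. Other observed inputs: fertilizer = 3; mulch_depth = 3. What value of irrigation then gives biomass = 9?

irrigation = 1

With planting_density held at -4:
Substituting into the biomass equation gives biomass = irrigation + 8.
Solve irrigation + 8 = 9: irrigation = (9 - 8) / 1 = 1.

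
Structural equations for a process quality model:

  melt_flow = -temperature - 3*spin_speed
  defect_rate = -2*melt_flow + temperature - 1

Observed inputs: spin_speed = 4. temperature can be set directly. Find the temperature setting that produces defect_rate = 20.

temperature = -1

Substituting into the melt_flow equation gives melt_flow = -temperature - 12.
Substituting into the defect_rate equation gives defect_rate = 3*temperature + 23.
Solve 3*temperature + 23 = 20: temperature = (20 - 23) / 3 = -1.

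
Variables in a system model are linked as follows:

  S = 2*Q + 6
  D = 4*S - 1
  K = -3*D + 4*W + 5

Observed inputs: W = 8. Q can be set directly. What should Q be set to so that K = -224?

Q = 8

Substituting into the D equation gives D = 8*Q + 23.
Substituting into the K equation gives K = -24*Q - 32.
Solve -24*Q - 32 = -224: Q = (-224 + 32) / -24 = 8.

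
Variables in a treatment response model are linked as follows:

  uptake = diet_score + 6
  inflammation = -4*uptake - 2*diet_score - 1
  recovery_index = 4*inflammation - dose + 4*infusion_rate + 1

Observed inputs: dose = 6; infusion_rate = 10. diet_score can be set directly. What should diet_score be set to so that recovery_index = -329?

diet_score = 11

Substituting into the inflammation equation gives inflammation = -6*diet_score - 25.
Substituting into the recovery_index equation gives recovery_index = -24*diet_score - 65.
Solve -24*diet_score - 65 = -329: diet_score = (-329 + 65) / -24 = 11.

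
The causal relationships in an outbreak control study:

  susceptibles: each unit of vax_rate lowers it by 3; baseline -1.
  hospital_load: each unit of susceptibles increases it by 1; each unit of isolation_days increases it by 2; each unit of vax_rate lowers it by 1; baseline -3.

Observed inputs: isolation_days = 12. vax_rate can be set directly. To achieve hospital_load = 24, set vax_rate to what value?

vax_rate = -1

Substituting into the hospital_load equation gives hospital_load = -4*vax_rate + 20.
Solve -4*vax_rate + 20 = 24: vax_rate = (24 - 20) / -4 = -1.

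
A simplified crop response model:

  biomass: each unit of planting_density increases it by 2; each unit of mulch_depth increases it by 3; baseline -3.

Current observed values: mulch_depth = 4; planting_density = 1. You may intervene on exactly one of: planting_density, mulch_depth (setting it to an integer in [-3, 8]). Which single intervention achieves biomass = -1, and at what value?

Intervening on planting_density: biomass = 2*planting_density + 9. Reaching -1 requires planting_density = -5, outside [-3, 8].
Intervening on mulch_depth: with other inputs at their observed values, biomass = 3*mulch_depth - 1. Solving for -1 gives mulch_depth = 0, within [-3, 8].

set mulch_depth = 0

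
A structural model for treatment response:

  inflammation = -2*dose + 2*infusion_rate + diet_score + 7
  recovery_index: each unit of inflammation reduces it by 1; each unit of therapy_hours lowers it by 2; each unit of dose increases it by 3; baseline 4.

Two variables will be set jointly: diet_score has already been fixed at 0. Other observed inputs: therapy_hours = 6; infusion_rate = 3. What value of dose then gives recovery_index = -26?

With diet_score held at 0:
Substituting into the inflammation equation gives inflammation = -2*dose + 13.
Substituting into the recovery_index equation gives recovery_index = 5*dose - 21.
Solve 5*dose - 21 = -26: dose = (-26 + 21) / 5 = -1.

dose = -1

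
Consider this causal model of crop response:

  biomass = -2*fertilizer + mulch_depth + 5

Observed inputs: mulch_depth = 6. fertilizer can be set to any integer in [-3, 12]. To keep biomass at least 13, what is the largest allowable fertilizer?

Substituting into the biomass equation gives biomass = -2*fertilizer + 11.
Require -2*fertilizer + 11 ≥ 13, so fertilizer ≤ -1.
The largest integer in [-3, 12] satisfying this is -1.

fertilizer = -1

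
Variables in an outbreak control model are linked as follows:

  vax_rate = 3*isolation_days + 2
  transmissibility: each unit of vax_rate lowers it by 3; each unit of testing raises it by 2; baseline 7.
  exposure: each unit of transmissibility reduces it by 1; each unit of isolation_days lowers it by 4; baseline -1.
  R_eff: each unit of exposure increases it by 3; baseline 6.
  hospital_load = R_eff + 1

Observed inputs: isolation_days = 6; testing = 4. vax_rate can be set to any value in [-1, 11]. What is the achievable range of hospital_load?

Intervening on vax_rate fixes its value directly, overriding its dependence on isolation_days.
Substituting into the transmissibility equation gives transmissibility = -3*vax_rate + 15.
exposure becomes 3*vax_rate - 40.
This gives R_eff = 9*vax_rate - 114.
Substituting into the hospital_load equation gives hospital_load = 9*vax_rate - 113.
Linear in vax_rate, so extremes are at the endpoints: vax_rate = -1 gives hospital_load = -122; vax_rate = 11 gives hospital_load = -14.

-122 to -14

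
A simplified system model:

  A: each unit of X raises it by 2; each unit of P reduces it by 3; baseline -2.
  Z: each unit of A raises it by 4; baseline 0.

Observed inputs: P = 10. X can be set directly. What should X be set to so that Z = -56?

X = 9

Substituting into the A equation gives A = 2*X - 32.
Z becomes 8*X - 128.
Solve 8*X - 128 = -56: X = (-56 + 128) / 8 = 9.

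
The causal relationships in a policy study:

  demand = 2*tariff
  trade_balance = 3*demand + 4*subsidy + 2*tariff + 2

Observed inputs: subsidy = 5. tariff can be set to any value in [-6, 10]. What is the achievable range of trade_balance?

Substituting into the trade_balance equation gives trade_balance = 8*tariff + 22.
Linear in tariff, so extremes are at the endpoints: tariff = -6 gives trade_balance = -26; tariff = 10 gives trade_balance = 102.

-26 to 102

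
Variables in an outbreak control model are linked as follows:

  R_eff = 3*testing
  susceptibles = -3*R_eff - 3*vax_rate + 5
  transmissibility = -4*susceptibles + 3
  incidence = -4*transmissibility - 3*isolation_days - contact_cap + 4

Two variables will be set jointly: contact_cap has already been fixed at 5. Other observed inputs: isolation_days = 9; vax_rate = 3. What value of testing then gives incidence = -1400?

testing = 9

With contact_cap held at 5:
Substituting into the susceptibles equation gives susceptibles = -9*testing - 4.
So transmissibility = 36*testing + 19.
Substituting into the incidence equation gives incidence = -144*testing - 104.
Solve -144*testing - 104 = -1400: testing = (-1400 + 104) / -144 = 9.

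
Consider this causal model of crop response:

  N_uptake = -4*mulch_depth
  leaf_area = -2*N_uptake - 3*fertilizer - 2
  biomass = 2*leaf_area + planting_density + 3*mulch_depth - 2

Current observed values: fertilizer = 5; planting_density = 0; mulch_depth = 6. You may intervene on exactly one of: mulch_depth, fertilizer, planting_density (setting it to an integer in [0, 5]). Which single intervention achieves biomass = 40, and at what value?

set mulch_depth = 4

Intervening on mulch_depth: with other inputs at their observed values, biomass = 19*mulch_depth - 36. Solving for 40 gives mulch_depth = 4, within [0, 5].
Intervening on fertilizer: biomass = -6*fertilizer + 108. Reaching 40 requires fertilizer = 34/3, not an integer.
Intervening on planting_density: biomass = planting_density + 78. Reaching 40 requires planting_density = -38, outside [0, 5].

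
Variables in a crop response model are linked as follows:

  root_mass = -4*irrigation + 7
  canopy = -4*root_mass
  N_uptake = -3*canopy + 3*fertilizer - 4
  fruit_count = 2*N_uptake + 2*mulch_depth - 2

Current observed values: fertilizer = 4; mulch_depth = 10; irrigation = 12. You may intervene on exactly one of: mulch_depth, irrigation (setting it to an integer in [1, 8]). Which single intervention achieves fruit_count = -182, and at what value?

set irrigation = 4

Intervening on mulch_depth: fruit_count = 2*mulch_depth - 970. Reaching -182 requires mulch_depth = 394, outside [1, 8].
Intervening on irrigation: with other inputs at their observed values, fruit_count = -96*irrigation + 202. Solving for -182 gives irrigation = 4, within [1, 8].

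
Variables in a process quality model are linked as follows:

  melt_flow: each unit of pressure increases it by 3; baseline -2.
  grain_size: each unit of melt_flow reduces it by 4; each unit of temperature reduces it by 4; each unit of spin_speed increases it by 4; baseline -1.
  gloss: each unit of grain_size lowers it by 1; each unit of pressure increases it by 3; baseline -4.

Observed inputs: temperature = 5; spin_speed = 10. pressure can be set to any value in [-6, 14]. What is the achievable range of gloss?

Substituting into the grain_size equation gives grain_size = -12*pressure + 27.
This gives gloss = 15*pressure - 31.
Linear in pressure, so extremes are at the endpoints: pressure = -6 gives gloss = -121; pressure = 14 gives gloss = 179.

-121 to 179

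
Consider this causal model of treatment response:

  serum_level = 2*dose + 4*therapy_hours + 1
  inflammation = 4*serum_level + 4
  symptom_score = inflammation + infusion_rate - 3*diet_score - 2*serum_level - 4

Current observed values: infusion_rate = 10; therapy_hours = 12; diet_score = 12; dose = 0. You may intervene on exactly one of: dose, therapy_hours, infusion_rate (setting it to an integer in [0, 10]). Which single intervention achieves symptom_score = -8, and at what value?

set therapy_hours = 2

Intervening on dose: symptom_score = 4*dose + 72. Reaching -8 requires dose = -20, outside [0, 10].
Intervening on therapy_hours: with other inputs at their observed values, symptom_score = 8*therapy_hours - 24. Solving for -8 gives therapy_hours = 2, within [0, 10].
Intervening on infusion_rate: symptom_score = infusion_rate + 62. Reaching -8 requires infusion_rate = -70, outside [0, 10].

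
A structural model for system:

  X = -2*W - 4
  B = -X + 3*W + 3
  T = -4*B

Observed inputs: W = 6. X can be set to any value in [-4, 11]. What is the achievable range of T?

Intervening on X fixes its value directly, overriding its dependence on W.
Substituting into the B equation gives B = -X + 21.
Substituting into the T equation gives T = 4*X - 84.
Linear in X, so extremes are at the endpoints: X = -4 gives T = -100; X = 11 gives T = -40.

-100 to -40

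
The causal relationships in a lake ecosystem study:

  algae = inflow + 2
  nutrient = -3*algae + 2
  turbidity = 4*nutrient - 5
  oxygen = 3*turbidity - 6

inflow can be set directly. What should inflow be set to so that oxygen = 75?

inflow = -4

Substituting into the nutrient equation gives nutrient = -3*inflow - 4.
Substituting into the turbidity equation gives turbidity = -12*inflow - 21.
This gives oxygen = -36*inflow - 69.
Solve -36*inflow - 69 = 75: inflow = (75 + 69) / -36 = -4.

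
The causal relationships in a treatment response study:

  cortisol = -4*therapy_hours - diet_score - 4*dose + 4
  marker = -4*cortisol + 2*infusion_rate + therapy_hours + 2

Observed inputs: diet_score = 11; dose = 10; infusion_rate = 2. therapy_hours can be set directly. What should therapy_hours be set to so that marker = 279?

therapy_hours = 5

Substituting into the cortisol equation gives cortisol = -4*therapy_hours - 47.
Substituting into the marker equation gives marker = 17*therapy_hours + 194.
Solve 17*therapy_hours + 194 = 279: therapy_hours = (279 - 194) / 17 = 5.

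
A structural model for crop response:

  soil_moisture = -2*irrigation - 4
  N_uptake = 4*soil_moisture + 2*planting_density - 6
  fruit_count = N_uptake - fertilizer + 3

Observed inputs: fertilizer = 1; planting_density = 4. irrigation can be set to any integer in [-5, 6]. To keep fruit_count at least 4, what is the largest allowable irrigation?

irrigation = -2

Substituting into the N_uptake equation gives N_uptake = -8*irrigation - 14.
Substituting into the fruit_count equation gives fruit_count = -8*irrigation - 12.
Require -8*irrigation - 12 ≥ 4, so irrigation ≤ -2.
The largest integer in [-5, 6] satisfying this is -2.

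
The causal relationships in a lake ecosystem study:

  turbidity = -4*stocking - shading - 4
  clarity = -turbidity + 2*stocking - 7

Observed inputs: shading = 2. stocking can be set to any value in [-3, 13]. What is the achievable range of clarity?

Substituting into the turbidity equation gives turbidity = -4*stocking - 6.
Substituting into the clarity equation gives clarity = 6*stocking - 1.
Linear in stocking, so extremes are at the endpoints: stocking = -3 gives clarity = -19; stocking = 13 gives clarity = 77.

-19 to 77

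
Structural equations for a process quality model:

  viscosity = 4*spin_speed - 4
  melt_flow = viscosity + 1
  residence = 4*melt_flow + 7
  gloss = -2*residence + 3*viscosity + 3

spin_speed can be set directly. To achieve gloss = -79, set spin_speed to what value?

spin_speed = 4

Substituting into the melt_flow equation gives melt_flow = 4*spin_speed - 3.
Substituting into the residence equation gives residence = 16*spin_speed - 5.
So gloss = -20*spin_speed + 1.
Solve -20*spin_speed + 1 = -79: spin_speed = (-79 - 1) / -20 = 4.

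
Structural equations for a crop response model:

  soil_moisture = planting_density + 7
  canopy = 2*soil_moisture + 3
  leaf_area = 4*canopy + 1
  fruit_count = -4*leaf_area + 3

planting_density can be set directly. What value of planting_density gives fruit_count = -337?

planting_density = 2

Substituting into the canopy equation gives canopy = 2*planting_density + 17.
leaf_area becomes 8*planting_density + 69.
Substituting into the fruit_count equation gives fruit_count = -32*planting_density - 273.
Solve -32*planting_density - 273 = -337: planting_density = (-337 + 273) / -32 = 2.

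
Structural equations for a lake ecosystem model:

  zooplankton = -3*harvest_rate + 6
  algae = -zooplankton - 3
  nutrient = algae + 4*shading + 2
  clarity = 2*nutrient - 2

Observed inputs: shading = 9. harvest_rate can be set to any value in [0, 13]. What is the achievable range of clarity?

56 to 134

Substituting into the algae equation gives algae = 3*harvest_rate - 9.
Substituting into the nutrient equation gives nutrient = 3*harvest_rate + 29.
clarity becomes 6*harvest_rate + 56.
Linear in harvest_rate, so extremes are at the endpoints: harvest_rate = 0 gives clarity = 56; harvest_rate = 13 gives clarity = 134.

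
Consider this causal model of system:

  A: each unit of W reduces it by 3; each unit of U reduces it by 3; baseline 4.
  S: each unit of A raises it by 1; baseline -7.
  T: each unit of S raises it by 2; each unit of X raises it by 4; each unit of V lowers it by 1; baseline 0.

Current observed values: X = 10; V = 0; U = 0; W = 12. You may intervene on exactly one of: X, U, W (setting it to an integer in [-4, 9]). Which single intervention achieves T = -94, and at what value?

Intervening on X: with other inputs at their observed values, T = 4*X - 78. Solving for -94 gives X = -4, within [-4, 9].
Intervening on U: T = -6*U - 38. Reaching -94 requires U = 28/3, not an integer.
Intervening on W: T = -6*W + 34. Reaching -94 requires W = 64/3, not an integer.

set X = -4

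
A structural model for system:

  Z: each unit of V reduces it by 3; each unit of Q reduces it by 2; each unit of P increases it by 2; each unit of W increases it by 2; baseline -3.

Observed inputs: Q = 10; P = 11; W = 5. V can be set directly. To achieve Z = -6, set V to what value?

V = 5

Substituting into the Z equation gives Z = -3*V + 9.
Solve -3*V + 9 = -6: V = (-6 - 9) / -3 = 5.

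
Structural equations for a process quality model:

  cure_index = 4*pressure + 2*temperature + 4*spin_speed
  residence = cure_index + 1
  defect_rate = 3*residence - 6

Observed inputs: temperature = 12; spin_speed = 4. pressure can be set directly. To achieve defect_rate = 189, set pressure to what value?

Substituting into the cure_index equation gives cure_index = 4*pressure + 40.
Substituting into the residence equation gives residence = 4*pressure + 41.
This gives defect_rate = 12*pressure + 117.
Solve 12*pressure + 117 = 189: pressure = (189 - 117) / 12 = 6.

pressure = 6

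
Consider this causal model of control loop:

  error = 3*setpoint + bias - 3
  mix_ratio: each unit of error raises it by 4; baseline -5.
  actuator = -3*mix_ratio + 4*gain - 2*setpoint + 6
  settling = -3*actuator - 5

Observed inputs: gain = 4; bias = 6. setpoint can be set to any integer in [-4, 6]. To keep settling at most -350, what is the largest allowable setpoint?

setpoint = -3

Substituting into the error equation gives error = 3*setpoint + 3.
Substituting into the mix_ratio equation gives mix_ratio = 12*setpoint + 7.
This gives actuator = -38*setpoint + 1.
Substituting into the settling equation gives settling = 114*setpoint - 8.
Require 114*setpoint - 8 ≤ -350, so setpoint ≤ -3.
The largest integer in [-4, 6] satisfying this is -3.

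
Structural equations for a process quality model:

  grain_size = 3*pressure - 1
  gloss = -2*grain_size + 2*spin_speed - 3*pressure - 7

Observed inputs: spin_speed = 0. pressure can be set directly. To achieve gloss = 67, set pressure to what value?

pressure = -8

Substituting into the gloss equation gives gloss = -9*pressure - 5.
Solve -9*pressure - 5 = 67: pressure = (67 + 5) / -9 = -8.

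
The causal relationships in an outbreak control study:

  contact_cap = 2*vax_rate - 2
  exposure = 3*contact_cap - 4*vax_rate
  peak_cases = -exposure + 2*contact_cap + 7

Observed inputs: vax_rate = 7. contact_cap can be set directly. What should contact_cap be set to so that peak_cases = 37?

Intervening on contact_cap fixes its value directly, overriding its dependence on vax_rate.
Substituting into the exposure equation gives exposure = 3*contact_cap - 28.
Substituting into the peak_cases equation gives peak_cases = -contact_cap + 35.
Solve -contact_cap + 35 = 37: contact_cap = (37 - 35) / -1 = -2.

contact_cap = -2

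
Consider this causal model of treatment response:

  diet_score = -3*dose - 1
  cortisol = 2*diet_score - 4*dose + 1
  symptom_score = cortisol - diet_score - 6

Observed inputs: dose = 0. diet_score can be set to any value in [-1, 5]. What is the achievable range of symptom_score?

-6 to 0

Intervening on diet_score fixes its value directly, overriding its dependence on dose.
Substituting into the cortisol equation gives cortisol = 2*diet_score + 1.
Substituting into the symptom_score equation gives symptom_score = diet_score - 5.
Linear in diet_score, so extremes are at the endpoints: diet_score = -1 gives symptom_score = -6; diet_score = 5 gives symptom_score = 0.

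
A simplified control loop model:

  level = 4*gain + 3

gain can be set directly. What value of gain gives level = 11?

Solve 4*gain + 3 = 11: gain = (11 - 3) / 4 = 2.

gain = 2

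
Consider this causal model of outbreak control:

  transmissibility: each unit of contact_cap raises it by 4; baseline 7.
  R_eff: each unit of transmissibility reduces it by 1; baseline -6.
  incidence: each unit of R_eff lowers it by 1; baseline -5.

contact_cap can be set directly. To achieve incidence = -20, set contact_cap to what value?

Substituting into the R_eff equation gives R_eff = -4*contact_cap - 13.
So incidence = 4*contact_cap + 8.
Solve 4*contact_cap + 8 = -20: contact_cap = (-20 - 8) / 4 = -7.

contact_cap = -7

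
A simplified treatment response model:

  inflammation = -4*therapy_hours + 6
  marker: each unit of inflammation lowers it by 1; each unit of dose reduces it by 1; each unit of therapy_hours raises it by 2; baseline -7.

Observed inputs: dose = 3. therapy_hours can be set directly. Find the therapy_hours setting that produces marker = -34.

Substituting into the marker equation gives marker = 6*therapy_hours - 16.
Solve 6*therapy_hours - 16 = -34: therapy_hours = (-34 + 16) / 6 = -3.

therapy_hours = -3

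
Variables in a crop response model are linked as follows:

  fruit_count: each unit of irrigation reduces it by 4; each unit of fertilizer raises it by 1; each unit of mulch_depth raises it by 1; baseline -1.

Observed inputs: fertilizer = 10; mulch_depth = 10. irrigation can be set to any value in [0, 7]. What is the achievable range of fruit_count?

Substituting into the fruit_count equation gives fruit_count = -4*irrigation + 19.
Linear in irrigation, so extremes are at the endpoints: irrigation = 0 gives fruit_count = 19; irrigation = 7 gives fruit_count = -9.

-9 to 19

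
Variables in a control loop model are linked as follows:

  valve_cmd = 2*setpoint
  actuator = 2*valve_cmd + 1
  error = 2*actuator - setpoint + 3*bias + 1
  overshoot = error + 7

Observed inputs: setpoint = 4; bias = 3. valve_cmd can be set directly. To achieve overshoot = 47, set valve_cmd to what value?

valve_cmd = 8

Intervening on valve_cmd fixes its value directly, overriding its dependence on setpoint.
Substituting into the error equation gives error = 4*valve_cmd + 8.
Substituting into the overshoot equation gives overshoot = 4*valve_cmd + 15.
Solve 4*valve_cmd + 15 = 47: valve_cmd = (47 - 15) / 4 = 8.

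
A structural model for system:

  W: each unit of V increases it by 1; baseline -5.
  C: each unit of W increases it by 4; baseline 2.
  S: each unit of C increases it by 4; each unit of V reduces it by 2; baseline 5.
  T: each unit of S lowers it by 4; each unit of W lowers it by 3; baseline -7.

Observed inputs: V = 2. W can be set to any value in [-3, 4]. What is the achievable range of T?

Intervening on W fixes its value directly, overriding its dependence on V.
Substituting into the S equation gives S = 16*W + 9.
T becomes -67*W - 43.
Linear in W, so extremes are at the endpoints: W = -3 gives T = 158; W = 4 gives T = -311.

-311 to 158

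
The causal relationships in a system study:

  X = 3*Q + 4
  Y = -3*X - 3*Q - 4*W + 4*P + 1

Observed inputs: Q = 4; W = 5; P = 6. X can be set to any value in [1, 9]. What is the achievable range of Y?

Intervening on X fixes its value directly, overriding its dependence on Q.
Substituting into the Y equation gives Y = -3*X - 7.
Linear in X, so extremes are at the endpoints: X = 1 gives Y = -10; X = 9 gives Y = -34.

-34 to -10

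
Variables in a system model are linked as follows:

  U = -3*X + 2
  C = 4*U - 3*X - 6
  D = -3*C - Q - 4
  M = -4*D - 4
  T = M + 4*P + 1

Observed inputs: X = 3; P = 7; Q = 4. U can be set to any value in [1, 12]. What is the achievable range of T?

Intervening on U fixes its value directly, overriding its dependence on X.
Substituting into the C equation gives C = 4*U - 15.
Substituting into the D equation gives D = -12*U + 37.
Substituting into the M equation gives M = 48*U - 152.
Substituting into the T equation gives T = 48*U - 123.
Linear in U, so extremes are at the endpoints: U = 1 gives T = -75; U = 12 gives T = 453.

-75 to 453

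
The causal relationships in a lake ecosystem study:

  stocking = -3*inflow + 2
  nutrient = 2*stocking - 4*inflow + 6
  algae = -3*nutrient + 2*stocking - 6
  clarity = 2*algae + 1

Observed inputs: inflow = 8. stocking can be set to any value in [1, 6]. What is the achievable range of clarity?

Intervening on stocking fixes its value directly, overriding its dependence on inflow.
Substituting into the nutrient equation gives nutrient = 2*stocking - 26.
Substituting into the algae equation gives algae = -4*stocking + 72.
Substituting into the clarity equation gives clarity = -8*stocking + 145.
Linear in stocking, so extremes are at the endpoints: stocking = 1 gives clarity = 137; stocking = 6 gives clarity = 97.

97 to 137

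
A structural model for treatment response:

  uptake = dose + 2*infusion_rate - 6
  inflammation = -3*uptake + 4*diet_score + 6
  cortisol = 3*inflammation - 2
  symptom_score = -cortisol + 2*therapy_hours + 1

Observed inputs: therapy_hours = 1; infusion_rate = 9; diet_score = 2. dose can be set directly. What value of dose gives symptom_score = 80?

Substituting into the uptake equation gives uptake = dose + 12.
This gives inflammation = -3*dose - 22.
Substituting into the cortisol equation gives cortisol = -9*dose - 68.
So symptom_score = 9*dose + 71.
Solve 9*dose + 71 = 80: dose = (80 - 71) / 9 = 1.

dose = 1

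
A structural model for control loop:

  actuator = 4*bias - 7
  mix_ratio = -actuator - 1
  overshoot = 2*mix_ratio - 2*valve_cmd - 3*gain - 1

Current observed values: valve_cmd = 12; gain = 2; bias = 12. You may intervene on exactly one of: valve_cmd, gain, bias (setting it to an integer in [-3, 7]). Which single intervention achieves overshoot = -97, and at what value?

set valve_cmd = 3

Intervening on valve_cmd: with other inputs at their observed values, overshoot = -2*valve_cmd - 91. Solving for -97 gives valve_cmd = 3, within [-3, 7].
Intervening on gain: overshoot = -3*gain - 109. Reaching -97 requires gain = -4, outside [-3, 7].
Intervening on bias: overshoot = -8*bias - 19. Reaching -97 requires bias = 39/4, not an integer.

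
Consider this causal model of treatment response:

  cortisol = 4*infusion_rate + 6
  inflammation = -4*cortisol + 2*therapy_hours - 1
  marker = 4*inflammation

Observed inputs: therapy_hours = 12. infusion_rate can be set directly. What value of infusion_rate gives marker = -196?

Substituting into the inflammation equation gives inflammation = -16*infusion_rate - 1.
marker becomes -64*infusion_rate - 4.
Solve -64*infusion_rate - 4 = -196: infusion_rate = (-196 + 4) / -64 = 3.

infusion_rate = 3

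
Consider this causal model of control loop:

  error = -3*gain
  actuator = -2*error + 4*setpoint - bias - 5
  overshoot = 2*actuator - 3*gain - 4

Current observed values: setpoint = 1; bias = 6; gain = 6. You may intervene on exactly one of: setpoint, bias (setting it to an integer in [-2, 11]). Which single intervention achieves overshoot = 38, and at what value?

Intervening on setpoint: overshoot = 8*setpoint + 28. Reaching 38 requires setpoint = 5/4, not an integer.
Intervening on bias: with other inputs at their observed values, overshoot = -2*bias + 48. Solving for 38 gives bias = 5, within [-2, 11].

set bias = 5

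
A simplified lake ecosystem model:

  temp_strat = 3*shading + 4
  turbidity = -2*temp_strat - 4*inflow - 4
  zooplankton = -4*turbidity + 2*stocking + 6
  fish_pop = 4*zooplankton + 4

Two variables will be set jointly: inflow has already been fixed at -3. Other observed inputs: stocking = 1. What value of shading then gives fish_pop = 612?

With inflow held at -3:
Substituting into the turbidity equation gives turbidity = -6*shading.
Substituting into the zooplankton equation gives zooplankton = 24*shading + 8.
Substituting into the fish_pop equation gives fish_pop = 96*shading + 36.
Solve 96*shading + 36 = 612: shading = (612 - 36) / 96 = 6.

shading = 6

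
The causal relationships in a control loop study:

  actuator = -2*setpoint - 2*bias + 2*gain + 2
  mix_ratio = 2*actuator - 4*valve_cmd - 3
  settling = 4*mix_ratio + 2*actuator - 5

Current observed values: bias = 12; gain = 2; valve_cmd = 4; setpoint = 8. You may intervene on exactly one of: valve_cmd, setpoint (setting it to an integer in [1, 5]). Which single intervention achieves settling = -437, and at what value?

set valve_cmd = 5

Intervening on valve_cmd: with other inputs at their observed values, settling = -16*valve_cmd - 357. Solving for -437 gives valve_cmd = 5, within [1, 5].
Intervening on setpoint: settling = -20*setpoint - 261. Reaching -437 requires setpoint = 44/5, not an integer.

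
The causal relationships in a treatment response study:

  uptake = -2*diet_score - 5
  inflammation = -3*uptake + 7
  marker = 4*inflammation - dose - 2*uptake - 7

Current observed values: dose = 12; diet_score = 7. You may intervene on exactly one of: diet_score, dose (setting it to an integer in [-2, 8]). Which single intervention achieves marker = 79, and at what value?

set diet_score = 0

Intervening on diet_score: with other inputs at their observed values, marker = 28*diet_score + 79. Solving for 79 gives diet_score = 0, within [-2, 8].
Intervening on dose: marker = -dose + 287. Reaching 79 requires dose = 208, outside [-2, 8].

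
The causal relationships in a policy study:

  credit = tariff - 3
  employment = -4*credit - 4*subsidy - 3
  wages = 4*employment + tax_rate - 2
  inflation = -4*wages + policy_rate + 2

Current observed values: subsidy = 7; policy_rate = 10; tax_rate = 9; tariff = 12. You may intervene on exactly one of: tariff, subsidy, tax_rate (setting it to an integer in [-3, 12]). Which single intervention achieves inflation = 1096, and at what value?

set tax_rate = -1

Intervening on tariff: inflation = 64*tariff + 288. Reaching 1096 requires tariff = 101/8, not an integer.
Intervening on subsidy: inflation = 64*subsidy + 608. Reaching 1096 requires subsidy = 61/8, not an integer.
Intervening on tax_rate: with other inputs at their observed values, inflation = -4*tax_rate + 1092. Solving for 1096 gives tax_rate = -1, within [-3, 12].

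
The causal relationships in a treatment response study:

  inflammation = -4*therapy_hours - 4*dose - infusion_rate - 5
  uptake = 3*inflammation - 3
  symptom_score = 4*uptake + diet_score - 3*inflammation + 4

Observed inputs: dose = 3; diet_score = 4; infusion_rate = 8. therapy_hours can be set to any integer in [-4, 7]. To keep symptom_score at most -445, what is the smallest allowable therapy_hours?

therapy_hours = 6

Substituting into the inflammation equation gives inflammation = -4*therapy_hours - 25.
uptake becomes -12*therapy_hours - 78.
So symptom_score = -36*therapy_hours - 229.
Require -36*therapy_hours - 229 ≤ -445, so therapy_hours ≥ 6.
The smallest integer in [-4, 7] satisfying this is 6.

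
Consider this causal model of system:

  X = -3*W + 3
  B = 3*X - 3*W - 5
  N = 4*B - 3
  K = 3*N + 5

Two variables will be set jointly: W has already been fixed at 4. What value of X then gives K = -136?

X = 2

With W held at 4:
Intervening on X fixes its value directly, overriding its dependence on W.
Substituting into the B equation gives B = 3*X - 17.
N becomes 12*X - 71.
This gives K = 36*X - 208.
Solve 36*X - 208 = -136: X = (-136 + 208) / 36 = 2.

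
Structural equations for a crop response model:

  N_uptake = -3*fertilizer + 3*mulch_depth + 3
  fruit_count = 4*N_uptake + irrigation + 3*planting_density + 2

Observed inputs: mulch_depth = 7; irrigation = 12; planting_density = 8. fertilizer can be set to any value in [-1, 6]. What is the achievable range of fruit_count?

Substituting into the N_uptake equation gives N_uptake = -3*fertilizer + 24.
Substituting into the fruit_count equation gives fruit_count = -12*fertilizer + 134.
Linear in fertilizer, so extremes are at the endpoints: fertilizer = -1 gives fruit_count = 146; fertilizer = 6 gives fruit_count = 62.

62 to 146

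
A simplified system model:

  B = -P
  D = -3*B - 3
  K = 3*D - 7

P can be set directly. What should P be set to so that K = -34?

P = -2

Substituting into the D equation gives D = 3*P - 3.
This gives K = 9*P - 16.
Solve 9*P - 16 = -34: P = (-34 + 16) / 9 = -2.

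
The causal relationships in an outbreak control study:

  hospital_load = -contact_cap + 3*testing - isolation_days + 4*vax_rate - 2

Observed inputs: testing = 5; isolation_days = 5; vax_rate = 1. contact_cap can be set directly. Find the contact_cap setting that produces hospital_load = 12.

contact_cap = 0

Substituting into the hospital_load equation gives hospital_load = -contact_cap + 12.
Solve -contact_cap + 12 = 12: contact_cap = (12 - 12) / -1 = 0.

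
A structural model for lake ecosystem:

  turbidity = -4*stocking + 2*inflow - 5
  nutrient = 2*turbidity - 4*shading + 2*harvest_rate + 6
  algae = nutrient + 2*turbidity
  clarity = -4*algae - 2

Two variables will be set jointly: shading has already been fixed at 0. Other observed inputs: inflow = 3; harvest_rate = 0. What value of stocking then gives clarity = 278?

stocking = 5

With shading held at 0:
Substituting into the turbidity equation gives turbidity = -4*stocking + 1.
Substituting into the nutrient equation gives nutrient = -8*stocking + 8.
Substituting into the algae equation gives algae = -16*stocking + 10.
Substituting into the clarity equation gives clarity = 64*stocking - 42.
Solve 64*stocking - 42 = 278: stocking = (278 + 42) / 64 = 5.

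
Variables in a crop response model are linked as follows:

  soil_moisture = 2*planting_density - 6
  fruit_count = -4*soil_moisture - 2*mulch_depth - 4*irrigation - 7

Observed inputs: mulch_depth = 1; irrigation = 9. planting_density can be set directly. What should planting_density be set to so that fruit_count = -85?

planting_density = 8

Substituting into the fruit_count equation gives fruit_count = -8*planting_density - 21.
Solve -8*planting_density - 21 = -85: planting_density = (-85 + 21) / -8 = 8.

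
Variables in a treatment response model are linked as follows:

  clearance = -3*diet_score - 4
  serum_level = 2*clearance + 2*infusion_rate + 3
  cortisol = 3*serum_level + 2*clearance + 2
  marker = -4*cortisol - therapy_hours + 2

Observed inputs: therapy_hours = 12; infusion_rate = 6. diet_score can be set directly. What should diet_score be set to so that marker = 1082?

Substituting into the serum_level equation gives serum_level = -6*diet_score + 7.
So cortisol = -24*diet_score + 15.
This gives marker = 96*diet_score - 70.
Solve 96*diet_score - 70 = 1082: diet_score = (1082 + 70) / 96 = 12.

diet_score = 12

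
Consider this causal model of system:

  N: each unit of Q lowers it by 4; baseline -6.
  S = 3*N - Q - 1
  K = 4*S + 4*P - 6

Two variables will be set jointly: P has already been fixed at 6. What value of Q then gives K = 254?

Q = -6

With P held at 6:
Substituting into the S equation gives S = -13*Q - 19.
K becomes -52*Q - 58.
Solve -52*Q - 58 = 254: Q = (254 + 58) / -52 = -6.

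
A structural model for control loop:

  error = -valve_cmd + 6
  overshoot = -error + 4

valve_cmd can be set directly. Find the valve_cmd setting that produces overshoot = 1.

valve_cmd = 3

Substituting into the overshoot equation gives overshoot = valve_cmd - 2.
Solve valve_cmd - 2 = 1: valve_cmd = (1 + 2) / 1 = 3.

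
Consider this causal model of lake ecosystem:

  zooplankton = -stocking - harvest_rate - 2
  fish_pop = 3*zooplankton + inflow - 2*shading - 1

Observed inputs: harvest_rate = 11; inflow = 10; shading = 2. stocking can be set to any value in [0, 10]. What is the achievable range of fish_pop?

-64 to -34

Substituting into the zooplankton equation gives zooplankton = -stocking - 13.
fish_pop becomes -3*stocking - 34.
Linear in stocking, so extremes are at the endpoints: stocking = 0 gives fish_pop = -34; stocking = 10 gives fish_pop = -64.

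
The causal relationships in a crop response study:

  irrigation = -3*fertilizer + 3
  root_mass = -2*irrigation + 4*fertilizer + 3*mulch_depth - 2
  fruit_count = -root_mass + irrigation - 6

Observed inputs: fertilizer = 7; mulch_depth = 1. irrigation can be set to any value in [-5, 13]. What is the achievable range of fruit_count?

-50 to 4

Intervening on irrigation fixes its value directly, overriding its dependence on fertilizer.
Substituting into the root_mass equation gives root_mass = -2*irrigation + 29.
Substituting into the fruit_count equation gives fruit_count = 3*irrigation - 35.
Linear in irrigation, so extremes are at the endpoints: irrigation = -5 gives fruit_count = -50; irrigation = 13 gives fruit_count = 4.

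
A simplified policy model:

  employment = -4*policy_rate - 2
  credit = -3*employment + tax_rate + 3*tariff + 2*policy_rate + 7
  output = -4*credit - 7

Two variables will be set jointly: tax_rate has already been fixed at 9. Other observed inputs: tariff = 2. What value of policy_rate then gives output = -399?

policy_rate = 5

With tax_rate held at 9:
Substituting into the credit equation gives credit = 14*policy_rate + 28.
So output = -56*policy_rate - 119.
Solve -56*policy_rate - 119 = -399: policy_rate = (-399 + 119) / -56 = 5.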